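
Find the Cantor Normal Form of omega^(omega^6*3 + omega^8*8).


omega^(omega^6*3 + omega^8*8):
In ordinal addition a term is absorbed by a following term of strictly larger exponent: 6 < 8, so omega^6*3 + omega^8*8 = omega^8*8.
omega raised to a CNF ordinal is a single CNF term: Result = omega^(omega^8*8)

omega^(omega^8*8)


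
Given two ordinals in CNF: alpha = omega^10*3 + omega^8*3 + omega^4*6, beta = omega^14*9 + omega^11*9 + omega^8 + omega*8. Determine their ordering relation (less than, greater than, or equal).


Compare term by term from highest exponent:
alpha = omega^10*3 + omega^8*3 + omega^4*6
beta = omega^14*9 + omega^11*9 + omega^8 + omega*8
Term 1: alpha has omega^10*3, beta has omega^14*9
Term 2: alpha has omega^8*3, beta has omega^11*9
Term 3: alpha has omega^4*6, beta has omega^8*1
Term 4: alpha has omega^0*0, beta has omega^1*8
Result: alpha < beta

alpha < beta


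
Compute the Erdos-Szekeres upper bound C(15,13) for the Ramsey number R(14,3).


R(14,3) <= C(14+3-2, 14-1) = C(15, 13)
C(15, 13) = 15! / (13! * 2!)
= 105

105


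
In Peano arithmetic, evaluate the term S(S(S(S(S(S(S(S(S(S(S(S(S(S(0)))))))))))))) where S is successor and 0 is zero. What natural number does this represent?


Counting successors applied to 0:
14 applications of S to 0 = 14

14


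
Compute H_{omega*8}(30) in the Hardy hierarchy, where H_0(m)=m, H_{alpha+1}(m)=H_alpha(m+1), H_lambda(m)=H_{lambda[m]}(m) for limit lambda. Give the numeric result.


H_{omega*8}(30):
For the Hardy hierarchy, H_{omega*k}(n) = 2^k * n.
2^8 = 256.
256 * 30 = 7680

7680


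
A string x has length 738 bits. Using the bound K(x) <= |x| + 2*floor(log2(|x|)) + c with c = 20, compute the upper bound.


floor(log2(738)) = 9
2 * 9 = 18
K(x) <= 738 + 18 + 20 = 776

776


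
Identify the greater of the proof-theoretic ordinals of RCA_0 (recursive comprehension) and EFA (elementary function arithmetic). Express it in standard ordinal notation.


Proof-theoretic ordinal of RCA_0 (recursive comprehension): omega^omega
Proof-theoretic ordinal of EFA (elementary function arithmetic): omega^3
Comparing: omega^3 < omega^omega.
The larger ordinal is omega^omega (from RCA_0 (recursive comprehension)).

omega^omega


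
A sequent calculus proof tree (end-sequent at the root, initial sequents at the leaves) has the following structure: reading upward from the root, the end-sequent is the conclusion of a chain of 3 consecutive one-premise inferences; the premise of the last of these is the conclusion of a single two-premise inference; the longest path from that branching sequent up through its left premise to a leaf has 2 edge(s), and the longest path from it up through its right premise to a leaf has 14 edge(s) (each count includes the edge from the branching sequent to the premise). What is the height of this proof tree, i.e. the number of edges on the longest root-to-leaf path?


Longest path through the left premise: 2 edges (measured from the branching sequent)
Longest path through the right premise: 14 edges
Height of the subtree rooted at the branching sequent: max(2, 14) = 14
The branching sequent sits 3 edges above the root (the chain of one-premise inferences), so height = 14 + 3 = 17

17


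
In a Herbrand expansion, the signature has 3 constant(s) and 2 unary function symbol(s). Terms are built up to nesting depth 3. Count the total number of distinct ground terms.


Herbrand terms by depth:
Depth 0: 3 constants
Depth 1: 6 new terms (running total: 9)
Depth 2: 12 new terms (running total: 21)
Depth 3: 24 new terms (running total: 45)
Total distinct ground terms = 45

45


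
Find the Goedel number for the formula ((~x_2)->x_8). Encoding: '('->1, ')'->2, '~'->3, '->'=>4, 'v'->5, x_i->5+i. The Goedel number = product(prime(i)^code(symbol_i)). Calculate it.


Formula: ((~x_2)->x_8)
Symbol codes: [1, 1, 3, 7, 2, 4, 13, 2]
Primes: [2, 3, 5, 7, 11, 13, 17, 19]
p_1^1 = 2^1 = 2
p_2^1 = 3^1 = 3
p_3^3 = 5^3 = 125
p_4^7 = 7^7 = 823543
p_5^2 = 11^2 = 121
p_6^4 = 13^4 = 28561
p_7^13 = 17^13 = 9904578032905937
p_8^2 = 19^2 = 361
Product = 7632195789829742809155636982073250

7632195789829742809155636982073250


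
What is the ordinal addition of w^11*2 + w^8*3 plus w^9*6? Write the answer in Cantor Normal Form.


Ordinal addition (w^11*2 + w^8*3) + w^9*6:
alpha's leading term has exponent 11 > beta's exponent 9, so it survives.
alpha's tail term has exponent 8 < beta's exponent 9, so it is absorbed by beta.
In ordinal addition, any term followed by a strictly larger-exponent term is absorbed.
Result = w^11*2 + w^9*6

w^11*2 + w^9*6


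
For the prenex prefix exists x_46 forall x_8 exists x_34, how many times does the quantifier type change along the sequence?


Walk the prefix and count type changes:
  position 1: exists -> forall <-- alternation
  position 2: forall -> exists <-- alternation
Total alternations = 2

2


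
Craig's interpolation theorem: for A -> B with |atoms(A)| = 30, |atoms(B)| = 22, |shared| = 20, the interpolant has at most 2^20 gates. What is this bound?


Shared atoms = 20
Craig interpolant size bound = 2^20
= 1048576

1048576


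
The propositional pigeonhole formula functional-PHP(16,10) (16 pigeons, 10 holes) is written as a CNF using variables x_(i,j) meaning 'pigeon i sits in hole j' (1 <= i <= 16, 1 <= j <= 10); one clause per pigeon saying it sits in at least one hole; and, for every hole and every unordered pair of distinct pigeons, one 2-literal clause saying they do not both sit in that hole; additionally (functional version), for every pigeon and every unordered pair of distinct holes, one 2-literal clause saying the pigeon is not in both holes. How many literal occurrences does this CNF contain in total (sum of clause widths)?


functional-PHP(16,10): 16 pigeons, 10 holes, 16*10 = 160 variables.
- pigeon clauses: one per pigeon -> 16 clauses of width 10 -> 160 literals
- hole clauses: 10 holes * C(16,2) = 10 * 120 -> 1200 clauses of width 2 -> 2400 literals
- functional clauses: 16 pigeons * C(10,2) = 16 * 45 -> 720 clauses of width 2 -> 1440 literals
Total literal occurrences = 160 + 2400 + 1440 = 4000

4000


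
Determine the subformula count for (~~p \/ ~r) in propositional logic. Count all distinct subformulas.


Formula: (~~p \/ ~r)
Subformulas found:
  1. r
  2. p
  3. ~p
  4. ~r
  5. ~~p
  6. (~~p \/ ~r)
Total distinct subformulas = 6

6


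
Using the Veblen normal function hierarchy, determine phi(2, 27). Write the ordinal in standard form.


phi(2, 27):
phi(2, beta) = zeta_beta (the beta-th zeta number, fixed point of epsilon).
phi(2, 27) = zeta_27

zeta_27


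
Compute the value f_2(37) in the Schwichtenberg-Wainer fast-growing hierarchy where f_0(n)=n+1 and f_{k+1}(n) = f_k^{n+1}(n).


f_2(37) = f_1^38(37)
f_1(m) = 2m + 1.
Iterating: f_1^k(n) = 2^k*(n+1) - 1.
f_2(37) = 2^38*(37+1) - 1 = 274877906944*38 - 1 = 10445360463871

10445360463871


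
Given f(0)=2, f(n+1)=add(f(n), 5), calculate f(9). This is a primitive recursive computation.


f(0) = 2
f(1) = add(f(0), 5) = add(2, 5) = 7
f(2) = add(f(1), 5) = add(7, 5) = 12
f(3) = add(f(2), 5) = add(12, 5) = 17
f(4) = add(f(3), 5) = add(17, 5) = 22
f(5) = add(f(4), 5) = add(22, 5) = 27
f(6) = add(f(5), 5) = add(27, 5) = 32
f(7) = add(f(6), 5) = add(32, 5) = 37
f(8) = add(f(7), 5) = add(37, 5) = 42
f(9) = add(f(8), 5) = add(42, 5) = 47


47


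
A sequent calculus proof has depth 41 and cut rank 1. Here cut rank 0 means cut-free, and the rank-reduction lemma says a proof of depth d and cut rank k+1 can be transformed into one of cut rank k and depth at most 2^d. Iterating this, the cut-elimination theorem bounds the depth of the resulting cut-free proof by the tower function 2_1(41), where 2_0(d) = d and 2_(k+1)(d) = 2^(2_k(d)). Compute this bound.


Each rank reduction sends depth d to at most 2^d; cut rank r needs r reductions.
2_0(41) = 41
2_1(41) = 2^41 = 2199023255552
Cut-free depth bound = 2199023255552

2199023255552


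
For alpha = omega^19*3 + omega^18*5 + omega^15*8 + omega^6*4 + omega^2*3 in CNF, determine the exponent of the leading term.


CNF: omega^19*3 + omega^18*5 + omega^15*8 + omega^6*4 + omega^2*3
The leading term is omega^19*3, which has exponent 19.

19


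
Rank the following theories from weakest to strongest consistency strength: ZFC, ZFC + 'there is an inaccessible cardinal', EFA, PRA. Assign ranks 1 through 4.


Ordering by consistency strength:
1. EFA
2. PRA
3. ZFC
4. ZFC + 'there is an inaccessible cardinal'


ZFC=3, ZFC + 'there is an inaccessible cardinal'=4, EFA=1, PRA=2


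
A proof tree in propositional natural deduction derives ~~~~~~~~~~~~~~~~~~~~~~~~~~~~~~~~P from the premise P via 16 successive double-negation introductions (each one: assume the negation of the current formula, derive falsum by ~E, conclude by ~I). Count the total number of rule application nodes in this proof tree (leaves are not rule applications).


Each double-negation introduction (from C infer ~~C) uses 2 inference nodes: one ~E (C and ~C give falsum) and one ~I (discharge ~C).
16 double negations = 16 * 2 = 32 inference nodes.

32


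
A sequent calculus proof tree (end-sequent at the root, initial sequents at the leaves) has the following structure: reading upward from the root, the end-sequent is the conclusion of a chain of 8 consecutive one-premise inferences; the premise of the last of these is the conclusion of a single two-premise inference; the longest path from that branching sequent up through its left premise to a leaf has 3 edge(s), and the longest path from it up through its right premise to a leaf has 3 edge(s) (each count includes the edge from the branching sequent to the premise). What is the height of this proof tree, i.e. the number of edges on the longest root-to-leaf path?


Longest path through the left premise: 3 edges (measured from the branching sequent)
Longest path through the right premise: 3 edges
Height of the subtree rooted at the branching sequent: max(3, 3) = 3
The branching sequent sits 8 edges above the root (the chain of one-premise inferences), so height = 3 + 8 = 11

11


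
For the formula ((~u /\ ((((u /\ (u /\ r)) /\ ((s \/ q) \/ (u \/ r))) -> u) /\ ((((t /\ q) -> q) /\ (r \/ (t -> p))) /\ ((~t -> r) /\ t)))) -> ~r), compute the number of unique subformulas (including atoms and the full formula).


Formula: ((~u /\ ((((u /\ (u /\ r)) /\ ((s \/ q) \/ (u \/ r))) -> u) /\ ((((t /\ q) -> q) /\ (r \/ (t -> p))) /\ ((~t -> r) /\ t)))) -> ~r)
Subformulas found:
  1. r
  2. q
  3. u
  4. s
  5. t
  6. p
  7. ~t
  8. ~u
  9. ~r
  10. (u /\ r)
  11. (s \/ q)
  12. (t /\ q)
  13. (t -> p)
  14. (u \/ r)
  15. (~t -> r)
  16. (r \/ (t -> p))
  17. (u /\ (u /\ r))
  18. ((t /\ q) -> q)
  19. ((~t -> r) /\ t)
  20. ((s \/ q) \/ (u \/ r))
  21. (((t /\ q) -> q) /\ (r \/ (t -> p)))
  22. ((u /\ (u /\ r)) /\ ((s \/ q) \/ (u \/ r)))
  23. (((u /\ (u /\ r)) /\ ((s \/ q) \/ (u \/ r))) -> u)
  24. ((((t /\ q) -> q) /\ (r \/ (t -> p))) /\ ((~t -> r) /\ t))
  25. ((((u /\ (u /\ r)) /\ ((s \/ q) \/ (u \/ r))) -> u) /\ ((((t /\ q) -> q) /\ (r \/ (t -> p))) /\ ((~t -> r) /\ t)))
  26. (~u /\ ((((u /\ (u /\ r)) /\ ((s \/ q) \/ (u \/ r))) -> u) /\ ((((t /\ q) -> q) /\ (r \/ (t -> p))) /\ ((~t -> r) /\ t))))
  27. ((~u /\ ((((u /\ (u /\ r)) /\ ((s \/ q) \/ (u \/ r))) -> u) /\ ((((t /\ q) -> q) /\ (r \/ (t -> p))) /\ ((~t -> r) /\ t)))) -> ~r)
Total distinct subformulas = 27

27


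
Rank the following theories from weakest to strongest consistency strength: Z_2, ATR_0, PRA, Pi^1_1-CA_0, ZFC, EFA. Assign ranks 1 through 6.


Ordering by consistency strength:
1. EFA
2. PRA
3. ATR_0
4. Pi^1_1-CA_0
5. Z_2
6. ZFC


Z_2=5, ATR_0=3, PRA=2, Pi^1_1-CA_0=4, ZFC=6, EFA=1


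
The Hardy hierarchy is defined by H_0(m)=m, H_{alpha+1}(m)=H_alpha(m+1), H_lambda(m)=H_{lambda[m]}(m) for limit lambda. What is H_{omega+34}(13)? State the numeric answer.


H_{omega+34}(13):
Unwind the 34 successor steps: H_{omega+34}(13) = H_omega(13+34) = H_omega(47).
H_omega(m) = H_m(m) = m + m = 2m.
Result = 2 * 47 = 94

94


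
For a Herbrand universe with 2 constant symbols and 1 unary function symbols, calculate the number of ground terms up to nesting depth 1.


Herbrand terms by depth:
Depth 0: 2 constants
Depth 1: 2 new terms (running total: 4)
Total distinct ground terms = 4

4


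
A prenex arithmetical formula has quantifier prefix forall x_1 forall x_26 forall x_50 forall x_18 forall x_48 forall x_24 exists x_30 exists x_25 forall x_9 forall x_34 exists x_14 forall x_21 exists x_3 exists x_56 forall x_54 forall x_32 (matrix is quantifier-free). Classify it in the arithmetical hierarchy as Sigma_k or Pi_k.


Leading quantifier is forall, so the class is Pi.
Number of quantifier blocks = alternations + 1 = 6 + 1 = 7.
Classification: Pi_7

Pi_7


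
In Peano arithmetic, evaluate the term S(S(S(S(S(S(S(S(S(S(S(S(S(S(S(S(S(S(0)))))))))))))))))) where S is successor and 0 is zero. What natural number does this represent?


Counting successors applied to 0:
18 applications of S to 0 = 18

18


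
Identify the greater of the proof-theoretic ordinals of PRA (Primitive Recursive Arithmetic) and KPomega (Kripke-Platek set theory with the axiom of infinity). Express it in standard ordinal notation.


Proof-theoretic ordinal of PRA (Primitive Recursive Arithmetic): omega^omega
Proof-theoretic ordinal of KPomega (Kripke-Platek set theory with the axiom of infinity): psi_0(epsilon_{Omega+1})
Comparing: omega^omega < psi_0(epsilon_{Omega+1}).
The larger ordinal is psi_0(epsilon_{Omega+1}) (from KPomega (Kripke-Platek set theory with the axiom of infinity)).

psi_0(epsilon_{Omega+1})


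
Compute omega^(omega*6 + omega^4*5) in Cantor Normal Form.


omega^(omega*6 + omega^4*5):
In ordinal addition a term is absorbed by a following term of strictly larger exponent: 1 < 4, so omega*6 + omega^4*5 = omega^4*5.
omega raised to a CNF ordinal is a single CNF term: Result = omega^(omega^4*5)

omega^(omega^4*5)


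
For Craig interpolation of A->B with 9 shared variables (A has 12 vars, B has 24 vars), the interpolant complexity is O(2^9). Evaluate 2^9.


Shared atoms = 9
Craig interpolant size bound = 2^9
= 512

512


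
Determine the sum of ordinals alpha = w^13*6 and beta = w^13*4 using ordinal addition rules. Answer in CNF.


Ordinal addition w^13*6 + w^13*4:
Both terms have the same exponent 13.
w^e*c + w^e*d = w^e*(c+d).
Result = w^13*(6+4) = w^13*10

w^13*10


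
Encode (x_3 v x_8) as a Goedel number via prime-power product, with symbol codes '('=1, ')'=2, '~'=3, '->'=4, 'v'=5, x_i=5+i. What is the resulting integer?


Formula: (x_3 v x_8)
Symbol codes: [1, 8, 5, 13, 2]
Primes: [2, 3, 5, 7, 11]
p_1^1 = 2^1 = 2
p_2^8 = 3^8 = 6561
p_3^5 = 5^5 = 3125
p_4^13 = 7^13 = 96889010407
p_5^2 = 11^2 = 121
Product = 480739652943247293750

480739652943247293750


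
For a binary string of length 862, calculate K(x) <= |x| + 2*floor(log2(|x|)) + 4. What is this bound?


floor(log2(862)) = 9
2 * 9 = 18
K(x) <= 862 + 18 + 4 = 884

884


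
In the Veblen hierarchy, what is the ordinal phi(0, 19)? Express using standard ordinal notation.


phi(0, 19):
phi(0, beta) = omega^beta by definition.
phi(0, 19) = omega^19

omega^19


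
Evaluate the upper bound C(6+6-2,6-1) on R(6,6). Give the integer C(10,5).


R(6,6) <= C(6+6-2, 6-1) = C(10, 5)
C(10, 5) = 10! / (5! * 5!)
= 252

252


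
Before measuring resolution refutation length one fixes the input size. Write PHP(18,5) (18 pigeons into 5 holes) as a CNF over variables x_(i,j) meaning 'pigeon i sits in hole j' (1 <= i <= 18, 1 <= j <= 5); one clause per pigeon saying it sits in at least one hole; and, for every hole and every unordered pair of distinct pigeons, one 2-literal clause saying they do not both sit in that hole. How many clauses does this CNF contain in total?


PHP(18,5): 18 pigeons, 5 holes, 18*5 = 90 variables.
- pigeon clauses: one per pigeon -> 18 clauses
- hole clauses: 5 holes * C(18,2) = 5 * 153 -> 765 clauses
Total clauses = 18 + 765 = 783

783


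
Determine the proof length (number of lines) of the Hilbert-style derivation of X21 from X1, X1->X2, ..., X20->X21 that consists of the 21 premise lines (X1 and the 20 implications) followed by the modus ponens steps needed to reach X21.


We have 21 premise lines: X1 and 20 implications.
Each implication is detached once by MP, giving 20 MP lines.
21 premise lines + 20 MP lines = 41 total lines.

41


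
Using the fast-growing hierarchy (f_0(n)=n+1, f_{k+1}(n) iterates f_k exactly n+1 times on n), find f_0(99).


f_0(99) = 99 + 1 = 100

100


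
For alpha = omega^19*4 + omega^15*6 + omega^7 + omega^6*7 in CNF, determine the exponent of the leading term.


CNF: omega^19*4 + omega^15*6 + omega^7 + omega^6*7
The leading term is omega^19*4, which has exponent 19.

19


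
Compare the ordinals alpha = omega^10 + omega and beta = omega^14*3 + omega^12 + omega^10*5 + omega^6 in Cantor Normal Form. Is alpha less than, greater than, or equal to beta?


Compare term by term from highest exponent:
alpha = omega^10 + omega
beta = omega^14*3 + omega^12 + omega^10*5 + omega^6
Term 1: alpha has omega^10*1, beta has omega^14*3
Term 2: alpha has omega^1*1, beta has omega^12*1
Term 3: alpha has omega^0*0, beta has omega^10*5
Term 4: alpha has omega^0*0, beta has omega^6*1
Result: alpha < beta

alpha < beta


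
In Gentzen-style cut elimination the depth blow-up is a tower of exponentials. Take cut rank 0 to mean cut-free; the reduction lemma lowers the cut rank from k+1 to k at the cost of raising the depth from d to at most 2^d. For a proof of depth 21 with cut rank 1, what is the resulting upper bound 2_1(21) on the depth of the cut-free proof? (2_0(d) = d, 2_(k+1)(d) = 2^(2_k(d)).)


Each rank reduction sends depth d to at most 2^d; cut rank r needs r reductions.
2_0(21) = 21
2_1(21) = 2^21 = 2097152
Cut-free depth bound = 2097152

2097152


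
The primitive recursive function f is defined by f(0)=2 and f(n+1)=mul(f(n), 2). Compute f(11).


f(0) = 2
f(1) = mul(f(0), 2) = mul(2, 2) = 4
f(2) = mul(f(1), 2) = mul(4, 2) = 8
f(3) = mul(f(2), 2) = mul(8, 2) = 16
f(4) = mul(f(3), 2) = mul(16, 2) = 32
f(5) = mul(f(4), 2) = mul(32, 2) = 64
f(6) = mul(f(5), 2) = mul(64, 2) = 128
f(7) = mul(f(6), 2) = mul(128, 2) = 256
f(8) = mul(f(7), 2) = mul(256, 2) = 512
f(9) = mul(f(8), 2) = mul(512, 2) = 1024
f(10) = mul(f(9), 2) = mul(1024, 2) = 2048
f(11) = mul(f(10), 2) = mul(2048, 2) = 4096


4096


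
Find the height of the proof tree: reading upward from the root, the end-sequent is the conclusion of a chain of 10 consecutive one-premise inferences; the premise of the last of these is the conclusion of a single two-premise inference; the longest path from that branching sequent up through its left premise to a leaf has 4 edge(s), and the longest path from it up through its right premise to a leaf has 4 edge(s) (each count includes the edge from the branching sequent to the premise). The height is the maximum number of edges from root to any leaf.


Longest path through the left premise: 4 edges (measured from the branching sequent)
Longest path through the right premise: 4 edges
Height of the subtree rooted at the branching sequent: max(4, 4) = 4
The branching sequent sits 10 edges above the root (the chain of one-premise inferences), so height = 4 + 10 = 14

14


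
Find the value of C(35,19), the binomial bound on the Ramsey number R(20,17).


R(20,17) <= C(20+17-2, 20-1) = C(35, 19)
C(35, 19) = 35! / (19! * 16!)
= 4059928950

4059928950


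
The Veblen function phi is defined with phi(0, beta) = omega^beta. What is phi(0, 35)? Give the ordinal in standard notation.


phi(0, 35):
phi(0, beta) = omega^beta by definition.
phi(0, 35) = omega^35

omega^35


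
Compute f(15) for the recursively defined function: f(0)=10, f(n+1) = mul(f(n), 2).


f(0) = 10
f(1) = mul(f(0), 2) = mul(10, 2) = 20
f(2) = mul(f(1), 2) = mul(20, 2) = 40
f(3) = mul(f(2), 2) = mul(40, 2) = 80
f(4) = mul(f(3), 2) = mul(80, 2) = 160
f(5) = mul(f(4), 2) = mul(160, 2) = 320
f(6) = mul(f(5), 2) = mul(320, 2) = 640
f(7) = mul(f(6), 2) = mul(640, 2) = 1280
f(8) = mul(f(7), 2) = mul(1280, 2) = 2560
f(9) = mul(f(8), 2) = mul(2560, 2) = 5120
f(10) = mul(f(9), 2) = mul(5120, 2) = 10240
f(11) = mul(f(10), 2) = mul(10240, 2) = 20480
f(12) = mul(f(11), 2) = mul(20480, 2) = 40960
f(13) = mul(f(12), 2) = mul(40960, 2) = 81920
f(14) = mul(f(13), 2) = mul(81920, 2) = 163840
f(15) = mul(f(14), 2) = mul(163840, 2) = 327680


327680


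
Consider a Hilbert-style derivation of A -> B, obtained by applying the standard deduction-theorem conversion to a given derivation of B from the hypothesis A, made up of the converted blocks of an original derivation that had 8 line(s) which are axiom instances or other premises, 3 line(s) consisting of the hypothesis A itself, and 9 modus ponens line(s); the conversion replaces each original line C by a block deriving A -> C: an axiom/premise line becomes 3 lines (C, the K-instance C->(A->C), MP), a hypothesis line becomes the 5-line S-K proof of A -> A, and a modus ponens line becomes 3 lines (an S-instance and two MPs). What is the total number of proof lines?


Deduction-theorem conversion, block by block:
- 8 axiom/premise lines -> 3 lines each = 24
- 3 hypothesis lines -> 5 lines each (identity proof A->A) = 15
- 9 MP lines -> 3 lines each (S-instance, MP, MP) = 27
Total = 24 + 15 + 27 = 66 lines.

66


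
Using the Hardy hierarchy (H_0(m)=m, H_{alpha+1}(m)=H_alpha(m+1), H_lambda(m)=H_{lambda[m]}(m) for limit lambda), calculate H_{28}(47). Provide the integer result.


H_28(47):
For finite ordinals k, H_k(n) = n + k (each successor step adds 1).
H_28(47) = 47 + 28 = 75

75


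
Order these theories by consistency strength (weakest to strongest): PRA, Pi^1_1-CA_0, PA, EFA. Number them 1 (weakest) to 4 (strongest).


Ordering by consistency strength:
1. EFA
2. PRA
3. PA
4. Pi^1_1-CA_0


PRA=2, Pi^1_1-CA_0=4, PA=3, EFA=1


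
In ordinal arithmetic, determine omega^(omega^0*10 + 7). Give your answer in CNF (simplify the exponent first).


omega^(omega^0*10 + 7):
omega^0 = 1, so the exponent is 10 + 7 = 17 (finite ordinal addition).
Result = omega^17, already a single CNF term.

omega^17


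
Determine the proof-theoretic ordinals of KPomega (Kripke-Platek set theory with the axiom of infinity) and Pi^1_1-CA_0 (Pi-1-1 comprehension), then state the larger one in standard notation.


Proof-theoretic ordinal of KPomega (Kripke-Platek set theory with the axiom of infinity): psi_0(epsilon_{Omega+1})
Proof-theoretic ordinal of Pi^1_1-CA_0 (Pi-1-1 comprehension): psi_0(Omega_omega)
Comparing: psi_0(epsilon_{Omega+1}) < psi_0(Omega_omega).
The larger ordinal is psi_0(Omega_omega) (from Pi^1_1-CA_0 (Pi-1-1 comprehension)).

psi_0(Omega_omega)


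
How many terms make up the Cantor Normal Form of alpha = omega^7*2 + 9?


CNF: omega^7*2 + 9
Count the summands separated by '+':
  term 1: omega^7*2
  term 2: 9
Total terms = 2

2


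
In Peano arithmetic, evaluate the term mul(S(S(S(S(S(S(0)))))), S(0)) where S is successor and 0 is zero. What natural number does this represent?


mul(S^6(0), S^1(0)):
S^6(0) = 6
S^1(0) = 1
6 * 1 = 6

6


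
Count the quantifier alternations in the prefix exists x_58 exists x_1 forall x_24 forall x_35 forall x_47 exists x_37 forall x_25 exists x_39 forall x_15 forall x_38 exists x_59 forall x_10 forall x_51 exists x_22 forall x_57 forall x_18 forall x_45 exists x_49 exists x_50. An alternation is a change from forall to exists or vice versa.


Walk the prefix and count type changes:
  position 1: exists -> exists
  position 2: exists -> forall <-- alternation
  position 3: forall -> forall
  position 4: forall -> forall
  position 5: forall -> exists <-- alternation
  position 6: exists -> forall <-- alternation
  position 7: forall -> exists <-- alternation
  position 8: exists -> forall <-- alternation
  position 9: forall -> forall
  position 10: forall -> exists <-- alternation
  position 11: exists -> forall <-- alternation
  position 12: forall -> forall
  position 13: forall -> exists <-- alternation
  position 14: exists -> forall <-- alternation
  position 15: forall -> forall
  position 16: forall -> forall
  position 17: forall -> exists <-- alternation
  position 18: exists -> exists
Total alternations = 10

10


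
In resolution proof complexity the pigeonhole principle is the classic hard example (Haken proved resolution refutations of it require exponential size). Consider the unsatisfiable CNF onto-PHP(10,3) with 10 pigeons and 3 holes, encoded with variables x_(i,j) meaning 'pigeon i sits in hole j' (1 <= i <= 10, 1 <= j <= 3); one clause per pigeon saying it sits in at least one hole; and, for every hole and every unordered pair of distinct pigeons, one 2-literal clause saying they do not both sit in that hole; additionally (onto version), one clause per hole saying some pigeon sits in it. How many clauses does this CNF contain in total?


onto-PHP(10,3): 10 pigeons, 3 holes, 10*3 = 30 variables.
- pigeon clauses: one per pigeon -> 10 clauses
- hole clauses: 3 holes * C(10,2) = 3 * 45 -> 135 clauses
- onto clauses: one per hole -> 3 clauses
Total clauses = 10 + 135 + 3 = 148

148


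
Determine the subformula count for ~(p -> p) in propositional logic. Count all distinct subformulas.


Formula: ~(p -> p)
Subformulas found:
  1. p
  2. (p -> p)
  3. ~(p -> p)
Total distinct subformulas = 3

3


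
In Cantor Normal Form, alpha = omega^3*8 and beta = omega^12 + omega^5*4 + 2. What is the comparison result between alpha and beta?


Compare term by term from highest exponent:
alpha = omega^3*8
beta = omega^12 + omega^5*4 + 2
Term 1: alpha has omega^3*8, beta has omega^12*1
Term 2: alpha has omega^0*0, beta has omega^5*4
Term 3: alpha has omega^0*0, beta has omega^0*2
Result: alpha < beta

alpha < beta


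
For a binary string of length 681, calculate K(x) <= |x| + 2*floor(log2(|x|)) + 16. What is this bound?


floor(log2(681)) = 9
2 * 9 = 18
K(x) <= 681 + 18 + 16 = 715

715


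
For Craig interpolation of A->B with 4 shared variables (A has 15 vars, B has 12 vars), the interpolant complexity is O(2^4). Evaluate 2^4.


Shared atoms = 4
Craig interpolant size bound = 2^4
= 16

16


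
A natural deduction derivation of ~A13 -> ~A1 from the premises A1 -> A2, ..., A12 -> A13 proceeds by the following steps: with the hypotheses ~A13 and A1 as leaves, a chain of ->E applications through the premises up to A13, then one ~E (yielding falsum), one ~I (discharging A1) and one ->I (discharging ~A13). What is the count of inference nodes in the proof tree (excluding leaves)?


From hypothesis A1, 12 ->E steps along the 12 premises yield A13.
~E with hypothesis ~A13 gives falsum (1 node); ~I discharging A1 gives ~A1 (1 node); ->I discharging ~A13 gives the goal (1 node).
Total = 12 + 3 = 15 inference nodes.

15


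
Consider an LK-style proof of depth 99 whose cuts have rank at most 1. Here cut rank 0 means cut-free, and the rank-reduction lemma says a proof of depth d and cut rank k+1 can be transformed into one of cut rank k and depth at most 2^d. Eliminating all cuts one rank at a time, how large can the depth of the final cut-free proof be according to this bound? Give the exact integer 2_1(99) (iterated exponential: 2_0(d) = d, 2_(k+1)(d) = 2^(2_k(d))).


Each rank reduction sends depth d to at most 2^d; cut rank r needs r reductions.
2_0(99) = 99
2_1(99) = 2^99 = 633825300114114700748351602688
Cut-free depth bound = 633825300114114700748351602688

633825300114114700748351602688


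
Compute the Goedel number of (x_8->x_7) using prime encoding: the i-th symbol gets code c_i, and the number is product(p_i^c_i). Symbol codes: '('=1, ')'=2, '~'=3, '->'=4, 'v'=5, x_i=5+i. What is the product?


Formula: (x_8->x_7)
Symbol codes: [1, 13, 4, 12, 2]
Primes: [2, 3, 5, 7, 11]
p_1^1 = 2^1 = 2
p_2^13 = 3^13 = 1594323
p_3^4 = 5^4 = 625
p_4^12 = 7^12 = 13841287201
p_5^2 = 11^2 = 121
Product = 3337706733291688353750

3337706733291688353750


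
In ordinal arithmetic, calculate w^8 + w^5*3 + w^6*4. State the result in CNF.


Ordinal addition (w^8 + w^5*3) + w^6*4:
alpha's leading term has exponent 8 > beta's exponent 6, so it survives.
alpha's tail term has exponent 5 < beta's exponent 6, so it is absorbed by beta.
In ordinal addition, any term followed by a strictly larger-exponent term is absorbed.
Result = w^8 + w^6*4

w^8 + w^6*4


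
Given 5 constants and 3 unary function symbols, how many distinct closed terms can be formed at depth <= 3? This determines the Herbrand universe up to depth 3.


Herbrand terms by depth:
Depth 0: 5 constants
Depth 1: 15 new terms (running total: 20)
Depth 2: 45 new terms (running total: 65)
Depth 3: 135 new terms (running total: 200)
Total distinct ground terms = 200

200


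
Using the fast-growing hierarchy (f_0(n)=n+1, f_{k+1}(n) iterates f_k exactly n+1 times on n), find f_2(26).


f_2(26) = f_1^27(26)
f_1(m) = 2m + 1.
Iterating: f_1^k(n) = 2^k*(n+1) - 1.
f_2(26) = 2^27*(26+1) - 1 = 134217728*27 - 1 = 3623878655

3623878655


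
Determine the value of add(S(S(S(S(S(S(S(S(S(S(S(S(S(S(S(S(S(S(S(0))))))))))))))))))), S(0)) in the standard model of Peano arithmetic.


add(S^19(0), S^1(0)):
S^19(0) = 19
S^1(0) = 1
19 + 1 = 20

20


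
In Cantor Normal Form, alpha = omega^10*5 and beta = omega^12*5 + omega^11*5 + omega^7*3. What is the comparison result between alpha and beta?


Compare term by term from highest exponent:
alpha = omega^10*5
beta = omega^12*5 + omega^11*5 + omega^7*3
Term 1: alpha has omega^10*5, beta has omega^12*5
Term 2: alpha has omega^0*0, beta has omega^11*5
Term 3: alpha has omega^0*0, beta has omega^7*3
Result: alpha < beta

alpha < beta


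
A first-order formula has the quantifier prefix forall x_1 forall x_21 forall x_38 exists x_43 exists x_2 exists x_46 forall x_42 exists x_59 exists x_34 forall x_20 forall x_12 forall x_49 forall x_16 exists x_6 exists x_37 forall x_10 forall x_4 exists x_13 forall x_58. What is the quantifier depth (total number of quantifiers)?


Quantifier prefix has 19 quantifier symbols.
Quantifier depth = 19

19


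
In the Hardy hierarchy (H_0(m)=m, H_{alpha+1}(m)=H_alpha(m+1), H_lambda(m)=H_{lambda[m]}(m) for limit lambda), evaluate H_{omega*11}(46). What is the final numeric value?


H_{omega*11}(46):
For the Hardy hierarchy, H_{omega*k}(n) = 2^k * n.
2^11 = 2048.
2048 * 46 = 94208

94208


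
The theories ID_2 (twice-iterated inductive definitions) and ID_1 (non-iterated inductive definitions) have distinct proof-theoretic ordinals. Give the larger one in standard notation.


Proof-theoretic ordinal of ID_2 (twice-iterated inductive definitions): psi_0(epsilon_{Omega_2+1})
Proof-theoretic ordinal of ID_1 (non-iterated inductive definitions): psi_0(epsilon_{Omega+1})
Comparing: psi_0(epsilon_{Omega+1}) < psi_0(epsilon_{Omega_2+1}).
The larger ordinal is psi_0(epsilon_{Omega_2+1}) (from ID_2 (twice-iterated inductive definitions)).

psi_0(epsilon_{Omega_2+1})


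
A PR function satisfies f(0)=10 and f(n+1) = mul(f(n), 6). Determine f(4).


f(0) = 10
f(1) = mul(f(0), 6) = mul(10, 6) = 60
f(2) = mul(f(1), 6) = mul(60, 6) = 360
f(3) = mul(f(2), 6) = mul(360, 6) = 2160
f(4) = mul(f(3), 6) = mul(2160, 6) = 12960


12960


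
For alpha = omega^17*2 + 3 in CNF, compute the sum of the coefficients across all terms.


CNF: omega^17*2 + 3
Coefficients: 2 + 3 = 5

5


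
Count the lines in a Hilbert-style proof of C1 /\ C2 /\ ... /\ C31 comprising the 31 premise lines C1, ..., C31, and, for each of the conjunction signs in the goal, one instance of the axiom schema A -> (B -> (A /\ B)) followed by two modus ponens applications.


Conjoining 31 premises:
- 31 premise lines
- the goal has 30 conjunction signs; each costs 1 axiom instance + 2 MP = 3 lines: 3 * 30 = 90
Total = 31 + 90 = 121 lines.

121


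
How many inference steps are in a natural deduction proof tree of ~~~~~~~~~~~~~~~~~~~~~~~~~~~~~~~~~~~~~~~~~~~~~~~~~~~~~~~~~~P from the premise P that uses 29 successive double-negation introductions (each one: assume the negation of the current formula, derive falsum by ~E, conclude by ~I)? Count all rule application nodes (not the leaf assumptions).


Each double-negation introduction (from C infer ~~C) uses 2 inference nodes: one ~E (C and ~C give falsum) and one ~I (discharge ~C).
29 double negations = 29 * 2 = 58 inference nodes.

58


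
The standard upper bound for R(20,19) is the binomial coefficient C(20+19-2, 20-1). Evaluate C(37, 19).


R(20,19) <= C(20+19-2, 20-1) = C(37, 19)
C(37, 19) = 37! / (19! * 18!)
= 17672631900

17672631900


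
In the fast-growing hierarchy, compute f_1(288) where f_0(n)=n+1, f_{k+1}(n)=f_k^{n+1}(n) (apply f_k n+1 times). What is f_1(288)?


f_1(288) = f_0^289(288)
f_0 adds 1 each time, applied 289 times.
f_1(288) = 288 + 289 = 577

577


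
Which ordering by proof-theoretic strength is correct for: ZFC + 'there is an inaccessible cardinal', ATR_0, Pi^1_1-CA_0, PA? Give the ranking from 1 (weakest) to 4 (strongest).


Ordering by consistency strength:
1. PA
2. ATR_0
3. Pi^1_1-CA_0
4. ZFC + 'there is an inaccessible cardinal'


ZFC + 'there is an inaccessible cardinal'=4, ATR_0=2, Pi^1_1-CA_0=3, PA=1


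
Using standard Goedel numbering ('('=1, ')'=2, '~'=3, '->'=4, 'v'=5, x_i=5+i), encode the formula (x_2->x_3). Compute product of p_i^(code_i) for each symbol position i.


Formula: (x_2->x_3)
Symbol codes: [1, 7, 4, 8, 2]
Primes: [2, 3, 5, 7, 11]
p_1^1 = 2^1 = 2
p_2^7 = 3^7 = 2187
p_3^4 = 5^4 = 625
p_4^8 = 7^8 = 5764801
p_5^2 = 11^2 = 121
Product = 1906902492783750

1906902492783750


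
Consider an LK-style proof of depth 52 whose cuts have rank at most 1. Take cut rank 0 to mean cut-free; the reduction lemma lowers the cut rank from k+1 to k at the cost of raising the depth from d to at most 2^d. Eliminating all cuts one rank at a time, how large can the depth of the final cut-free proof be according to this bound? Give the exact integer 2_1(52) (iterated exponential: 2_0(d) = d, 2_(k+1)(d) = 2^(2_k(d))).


Each rank reduction sends depth d to at most 2^d; cut rank r needs r reductions.
2_0(52) = 52
2_1(52) = 2^52 = 4503599627370496
Cut-free depth bound = 4503599627370496

4503599627370496


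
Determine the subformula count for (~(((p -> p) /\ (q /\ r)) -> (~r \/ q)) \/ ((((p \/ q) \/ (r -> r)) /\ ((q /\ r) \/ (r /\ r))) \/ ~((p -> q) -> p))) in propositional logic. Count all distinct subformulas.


Formula: (~(((p -> p) /\ (q /\ r)) -> (~r \/ q)) \/ ((((p \/ q) \/ (r -> r)) /\ ((q /\ r) \/ (r /\ r))) \/ ~((p -> q) -> p)))
Subformulas found:
  1. r
  2. q
  3. p
  4. ~r
  5. (q /\ r)
  6. (r /\ r)
  7. (r -> r)
  8. (p -> p)
  9. (p \/ q)
  10. (p -> q)
  11. (~r \/ q)
  12. ((p -> q) -> p)
  13. ~((p -> q) -> p)
  14. ((p \/ q) \/ (r -> r))
  15. ((q /\ r) \/ (r /\ r))
  16. ((p -> p) /\ (q /\ r))
  17. (((p -> p) /\ (q /\ r)) -> (~r \/ q))
  18. ~(((p -> p) /\ (q /\ r)) -> (~r \/ q))
  19. (((p \/ q) \/ (r -> r)) /\ ((q /\ r) \/ (r /\ r)))
  20. ((((p \/ q) \/ (r -> r)) /\ ((q /\ r) \/ (r /\ r))) \/ ~((p -> q) -> p))
  21. (~(((p -> p) /\ (q /\ r)) -> (~r \/ q)) \/ ((((p \/ q) \/ (r -> r)) /\ ((q /\ r) \/ (r /\ r))) \/ ~((p -> q) -> p)))
Total distinct subformulas = 21

21


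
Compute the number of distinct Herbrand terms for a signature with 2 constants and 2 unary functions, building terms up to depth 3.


Herbrand terms by depth:
Depth 0: 2 constants
Depth 1: 4 new terms (running total: 6)
Depth 2: 8 new terms (running total: 14)
Depth 3: 16 new terms (running total: 30)
Total distinct ground terms = 30

30


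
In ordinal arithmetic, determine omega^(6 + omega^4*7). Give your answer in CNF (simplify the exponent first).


omega^(6 + omega^4*7):
In ordinal addition a term is absorbed by a following term of strictly larger exponent: 0 < 4, so 6 + omega^4*7 = omega^4*7.
omega raised to a CNF ordinal is a single CNF term: Result = omega^(omega^4*7)

omega^(omega^4*7)


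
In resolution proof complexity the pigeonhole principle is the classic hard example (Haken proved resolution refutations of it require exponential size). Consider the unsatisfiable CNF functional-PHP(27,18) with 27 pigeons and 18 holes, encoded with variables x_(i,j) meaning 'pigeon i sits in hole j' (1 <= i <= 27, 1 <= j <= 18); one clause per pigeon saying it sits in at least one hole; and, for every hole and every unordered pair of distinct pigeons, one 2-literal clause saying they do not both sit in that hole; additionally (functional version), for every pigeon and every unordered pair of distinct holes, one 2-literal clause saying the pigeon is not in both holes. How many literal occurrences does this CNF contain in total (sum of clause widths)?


functional-PHP(27,18): 27 pigeons, 18 holes, 27*18 = 486 variables.
- pigeon clauses: one per pigeon -> 27 clauses of width 18 -> 486 literals
- hole clauses: 18 holes * C(27,2) = 18 * 351 -> 6318 clauses of width 2 -> 12636 literals
- functional clauses: 27 pigeons * C(18,2) = 27 * 153 -> 4131 clauses of width 2 -> 8262 literals
Total literal occurrences = 486 + 12636 + 8262 = 21384

21384


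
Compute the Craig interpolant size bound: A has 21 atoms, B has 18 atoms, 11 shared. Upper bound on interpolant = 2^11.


Shared atoms = 11
Craig interpolant size bound = 2^11
= 2048

2048


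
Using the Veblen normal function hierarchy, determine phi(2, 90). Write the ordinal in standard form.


phi(2, 90):
phi(2, beta) = zeta_beta (the beta-th zeta number, fixed point of epsilon).
phi(2, 90) = zeta_90

zeta_90


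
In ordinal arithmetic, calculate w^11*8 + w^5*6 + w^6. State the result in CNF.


Ordinal addition (w^11*8 + w^5*6) + w^6:
alpha's leading term has exponent 11 > beta's exponent 6, so it survives.
alpha's tail term has exponent 5 < beta's exponent 6, so it is absorbed by beta.
In ordinal addition, any term followed by a strictly larger-exponent term is absorbed.
Result = w^11*8 + w^6

w^11*8 + w^6


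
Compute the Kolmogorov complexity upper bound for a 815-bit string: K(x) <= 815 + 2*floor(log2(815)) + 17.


floor(log2(815)) = 9
2 * 9 = 18
K(x) <= 815 + 18 + 17 = 850

850


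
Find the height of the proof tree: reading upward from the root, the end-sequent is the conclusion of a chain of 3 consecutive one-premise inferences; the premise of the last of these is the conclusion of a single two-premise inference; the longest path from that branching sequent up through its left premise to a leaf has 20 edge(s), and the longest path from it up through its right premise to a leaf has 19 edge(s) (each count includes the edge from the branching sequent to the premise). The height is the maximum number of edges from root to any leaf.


Longest path through the left premise: 20 edges (measured from the branching sequent)
Longest path through the right premise: 19 edges
Height of the subtree rooted at the branching sequent: max(20, 19) = 20
The branching sequent sits 3 edges above the root (the chain of one-premise inferences), so height = 20 + 3 = 23

23


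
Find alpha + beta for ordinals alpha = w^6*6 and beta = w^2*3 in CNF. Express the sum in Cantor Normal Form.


Ordinal addition w^6*6 + w^2*3:
Leading exponent of alpha (6) > leading exponent of beta (2).
Since alpha's term has higher exponent than beta's leading term,
the sum is simply alpha followed by beta.
Result = w^6*6 + w^2*3

w^6*6 + w^2*3


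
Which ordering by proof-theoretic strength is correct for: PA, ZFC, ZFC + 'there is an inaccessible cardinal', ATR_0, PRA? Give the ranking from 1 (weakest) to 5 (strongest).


Ordering by consistency strength:
1. PRA
2. PA
3. ATR_0
4. ZFC
5. ZFC + 'there is an inaccessible cardinal'


PA=2, ZFC=4, ZFC + 'there is an inaccessible cardinal'=5, ATR_0=3, PRA=1


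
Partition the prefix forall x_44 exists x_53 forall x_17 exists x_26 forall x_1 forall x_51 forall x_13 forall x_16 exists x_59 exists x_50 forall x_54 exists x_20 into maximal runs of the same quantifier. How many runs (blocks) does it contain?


Alternations = 7.
Blocks = alternations + 1 = 8

8
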